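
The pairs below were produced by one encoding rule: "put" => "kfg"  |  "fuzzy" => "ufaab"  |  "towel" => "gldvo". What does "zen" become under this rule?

Each pair mirrors across the alphabet (p↔k, u↔f, t↔g): positions sum to 25. Each letter is replaced by its mirror in the alphabet: a↔z, b↔y, c↔x, and so on (the Atbash cipher).
Applying it to zen: z↔a, e↔v, n↔m.

avm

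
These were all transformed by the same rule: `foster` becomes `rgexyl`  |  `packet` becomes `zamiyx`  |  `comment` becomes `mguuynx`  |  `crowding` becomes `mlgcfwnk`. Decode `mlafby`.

This is an affine cipher: with a=0,…,z=25, each position x becomes (19x+0) mod 26.
Decoding mlafby: m(12)→11·(12−0)≡2=c; l(11)→11·(11−0)≡17=r; a(0)→11·(0−0)≡0=a; f(5)→11·(5−0)≡3=d; b(1)→11·(1−0)≡11=l; y(24)→11·(24−0)≡4=e (all mod 26).

cradle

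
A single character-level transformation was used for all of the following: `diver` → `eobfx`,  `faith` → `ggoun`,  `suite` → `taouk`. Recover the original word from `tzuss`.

storm

Shifts by position in diver: pos 0: d→e (+1), pos 1: i→o (+6), pos 2: v→b (+6), pos 3: e→f (+1), pos 4: r→x (+6) — repeating every 3. A repeating key of period 3 is used — shifts +1, +6, +6 over and over.
Decoding tzuss: t−1=s, z−6=t, u−6=o, s−1=r, s−6=m.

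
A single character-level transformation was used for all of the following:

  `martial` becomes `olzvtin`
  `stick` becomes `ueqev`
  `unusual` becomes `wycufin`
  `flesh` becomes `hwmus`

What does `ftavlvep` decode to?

distance

Shifts by position in martial: pos 0: m→o (+2), pos 1: a→l (+11), pos 2: r→z (+8), pos 3: t→v (+2), pos 4: i→t (+11), pos 5: a→i (+8) — repeating every 3. A repeating key of period 3 is used — shifts +2, +11, +8 over and over.
Undoing it on ftavlvep: f−2=d, t−11=i, a−8=s, v−2=t, l−11=a, v−8=n, e−2=c, p−11=e.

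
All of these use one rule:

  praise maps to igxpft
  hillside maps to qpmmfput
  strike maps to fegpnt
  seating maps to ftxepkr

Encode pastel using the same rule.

p(15)→i(8) and r(17)→g(6) fit y≡25x+23 (mod 26); the inverse of 25 mod 26 is 25. Each letter's alphabet position (a=0..z=25) is mapped through 25·x+23 mod 26 — an affine cipher.
On pastel: p(15)→25·15+23≡8=i; a(0)→25·0+23≡23=x; s(18)→25·18+23≡5=f; t(19)→25·19+23≡4=e; e(4)→25·4+23≡19=t; l(11)→25·11+23≡12=m (all mod 26).

ixfetm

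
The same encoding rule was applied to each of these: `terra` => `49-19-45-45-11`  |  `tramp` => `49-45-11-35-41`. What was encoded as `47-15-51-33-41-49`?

sculpt

The formula is n = 2×(alphabet index, a=1) + 9.
Decoding 47-15-51-33-41-49: 47→(47−9)÷2=19=s, 15→(15−9)÷2=3=c, 51→(51−9)÷2=21=u, 33→(33−9)÷2=12=l, 41→(41−9)÷2=16=p, 49→(49−9)÷2=20=t.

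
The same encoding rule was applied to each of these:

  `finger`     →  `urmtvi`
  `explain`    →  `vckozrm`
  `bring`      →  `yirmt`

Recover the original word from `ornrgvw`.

limited

Each pair mirrors across the alphabet (f↔u, i↔r, n↔m): positions sum to 25. This is the alphabet-reversal cipher (Atbash): a becomes z, b becomes y, etc.
Reversing it on ornrgvw: o↔l, r↔i, n↔m, r↔i, g↔t, v↔e, w↔d.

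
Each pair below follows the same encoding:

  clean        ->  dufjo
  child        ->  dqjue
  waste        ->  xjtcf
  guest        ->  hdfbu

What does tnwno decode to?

Shifts by position in clean: pos 0: c→d (+1), pos 1: l→u (+9), pos 2: e→f (+1), pos 3: a→j (+9) — repeating every 2. It's a Vigenère-style cipher with numeric key [1,9]: position i shifts by key[i mod 2].
Undoing it on tnwno: t−1=s, n−9=e, w−1=v, n−9=e, o−1=n.

seven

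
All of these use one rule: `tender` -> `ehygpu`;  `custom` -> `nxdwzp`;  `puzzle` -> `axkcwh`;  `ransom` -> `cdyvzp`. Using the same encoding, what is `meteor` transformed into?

xhehzu

Shifts by position in tender: pos 0: t→e (+11), pos 1: e→h (+3), pos 2: n→y (+11), pos 3: d→g (+3) — repeating every 2. It's a Vigenère-style cipher with numeric key [11,3]: position i shifts by key[i mod 2].
On meteor: m+11=x, e+3=h, t+11=e, e+3=h, o+11=z, r+3=u.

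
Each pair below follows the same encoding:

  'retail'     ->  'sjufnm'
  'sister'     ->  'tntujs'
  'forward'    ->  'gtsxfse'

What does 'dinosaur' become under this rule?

enottfzs

The shift depends on letter class: consonant r→s is +1, but vowel e→j is +5. Two shifts are in play — +5 for a/e/i/o/u, +1 for every other letter.
For dinosaur: d(cons)+1=e, i(vowel)+5=n, n(cons)+1=o, o(vowel)+5=t, s(cons)+1=t, a(vowel)+5=f, u(vowel)+5=z, r(cons)+1=s.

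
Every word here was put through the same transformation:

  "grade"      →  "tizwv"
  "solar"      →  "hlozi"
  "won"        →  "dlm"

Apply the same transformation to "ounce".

Each letter is replaced by its mirror in the alphabet: a↔z, b↔y, c↔x, and so on (the Atbash cipher).
For ounce: o↔l, u↔f, n↔m, c↔x, e↔v.

lfmxv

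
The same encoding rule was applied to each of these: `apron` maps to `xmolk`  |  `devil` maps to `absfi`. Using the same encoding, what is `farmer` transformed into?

cxojbo

Compare letters: a→x is +23, p→m is +23, r→o is +23 — a constant shift. This is a Caesar cipher with shift 23.
For farmer: f+23=c, a+23=x, r+23=o, m+23=j, e+23=b, r+23=o.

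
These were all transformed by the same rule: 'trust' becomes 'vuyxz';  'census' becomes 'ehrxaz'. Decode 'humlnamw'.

frighten

In trust: t→v is +2, r→u is +3, u→y is +4, s→x is +5 — the shift increases by 1 each position. The shift increases by 1 at each position, starting from +2: 2, 3, 4, ….
Decoding humlnamw: h−2=f, u−3=r, m−4=i, l−5=g, n−6=h, a−7=t, m−8=e, w−9=n.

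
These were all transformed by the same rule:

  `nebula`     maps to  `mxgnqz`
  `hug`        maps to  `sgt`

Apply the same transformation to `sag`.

sme

Read the word backwards and shift each letter +12.
For sag: reverse → gas; then shift: g+12=s, a+12=m, s+12=e.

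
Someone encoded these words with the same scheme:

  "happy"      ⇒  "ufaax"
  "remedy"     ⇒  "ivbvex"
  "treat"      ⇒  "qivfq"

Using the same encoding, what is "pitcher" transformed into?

alqnuvi

Each letter's alphabet position (a=0..z=25) is mapped through 17·x+5 mod 26 — an affine cipher.
Applying it to pitcher: p(15)→17·15+5≡0=a; i(8)→17·8+5≡11=l; t(19)→17·19+5≡16=q; c(2)→17·2+5≡13=n; h(7)→17·7+5≡20=u; e(4)→17·4+5≡21=v; r(17)→17·17+5≡8=i (all mod 26).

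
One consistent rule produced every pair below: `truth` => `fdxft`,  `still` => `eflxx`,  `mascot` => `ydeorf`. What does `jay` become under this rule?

The shift depends on letter class: consonant t→f is +12, but vowel u→x is +3. Two shifts are in play — +3 for a/e/i/o/u, +12 for every other letter.
Applying it to jay: j(cons)+12=v, a(vowel)+3=d, y(cons)+12=k.

vdk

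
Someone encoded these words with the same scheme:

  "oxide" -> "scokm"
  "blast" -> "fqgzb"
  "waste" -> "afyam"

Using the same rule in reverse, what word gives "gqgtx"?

In oxide: o→s is +4, x→c is +5, i→o is +6, d→k is +7 — the shift increases by 1 each position. Each letter shifts forward by (position + 4), i.e. 4, 5, 6, … — the shift grows by one for each successive letter.
Decoding gqgtx: g−4=c, q−5=l, g−6=a, t−7=m, x−8=p.

clamp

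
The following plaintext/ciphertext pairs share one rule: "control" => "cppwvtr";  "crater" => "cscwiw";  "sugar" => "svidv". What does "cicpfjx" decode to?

In control: c→c is +0, o→p is +1, n→p is +2, t→w is +3 — the shift increases by 1 each position. The shift increases by 1 at each position, starting from +0: 0, 1, 2, ….
Reversing it on cicpfjx: c−0=c, i−1=h, c−2=a, p−3=m, f−4=b, j−5=e, x−6=r.

chamber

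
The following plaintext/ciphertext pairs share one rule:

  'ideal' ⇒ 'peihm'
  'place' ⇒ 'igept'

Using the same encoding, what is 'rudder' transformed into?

vihhyv

The output letters match the input read backwards, each shifted +4: ideal reversed is laedi. Two steps: reverse the string, then apply a Caesar shift of +4.
Applying it to rudder: reverse → reddur; then shift: r+4=v, e+4=i, d+4=h, d+4=h, u+4=y, r+4=v.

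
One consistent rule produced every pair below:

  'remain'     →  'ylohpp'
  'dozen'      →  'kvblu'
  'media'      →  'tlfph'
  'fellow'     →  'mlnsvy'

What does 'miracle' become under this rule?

tpthjnl

The shifts repeat in a cycle of length 3: positions 0,1,… shift by +7, +7, +2, then the pattern repeats.
On miracle: m+7=t, i+7=p, r+2=t, a+7=h, c+7=j, l+2=n, e+7=l.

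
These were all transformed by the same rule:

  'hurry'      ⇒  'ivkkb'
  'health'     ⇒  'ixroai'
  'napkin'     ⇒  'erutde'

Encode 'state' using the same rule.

h(7)→i(8) and u(20)→v(21) fit y≡21x+17 (mod 26); the inverse of 21 mod 26 is 5. Treating letters as 0–25, the rule is x ↦ 21x + 17 (mod 26).
On state: s(18)→21·18+17≡5=f; t(19)→21·19+17≡0=a; a(0)→21·0+17≡17=r; t(19)→21·19+17≡0=a; e(4)→21·4+17≡23=x (all mod 26).

farax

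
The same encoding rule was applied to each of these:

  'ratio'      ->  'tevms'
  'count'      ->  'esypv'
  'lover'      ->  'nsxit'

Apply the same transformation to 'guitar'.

iymvet

The rule splits by letter class: vowels +4, consonants +2.
For guitar: g(cons)+2=i, u(vowel)+4=y, i(vowel)+4=m, t(cons)+2=v, a(vowel)+4=e, r(cons)+2=t.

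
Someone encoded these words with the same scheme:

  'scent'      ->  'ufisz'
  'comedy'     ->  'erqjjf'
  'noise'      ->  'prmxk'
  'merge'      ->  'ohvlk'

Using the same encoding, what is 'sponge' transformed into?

usssml

In scent: s→u is +2, c→f is +3, e→i is +4, n→s is +5 — the shift increases by 1 each position. Each letter shifts forward by (position + 2), i.e. 2, 3, 4, … — the shift grows by one for each successive letter.
On sponge: s+2=u, p+3=s, o+4=s, n+5=s, g+6=m, e+7=l.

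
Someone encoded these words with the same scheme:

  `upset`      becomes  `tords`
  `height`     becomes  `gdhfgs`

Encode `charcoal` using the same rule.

bgzqbnzk

Every letter moves 25 places later in the alphabet, wrapping around z→a.
On charcoal: c+25=b, h+25=g, a+25=z, r+25=q, c+25=b, o+25=n, a+25=z, l+25=k.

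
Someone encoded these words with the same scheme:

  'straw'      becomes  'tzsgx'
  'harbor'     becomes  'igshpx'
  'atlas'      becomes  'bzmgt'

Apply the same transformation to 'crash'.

Shifts by position in straw: pos 0: s→t (+1), pos 1: t→z (+6), pos 2: r→s (+1), pos 3: a→g (+6) — repeating every 2. A repeating key of period 2 is used — shifts +1, +6 over and over.
Applying it to crash: c+1=d, r+6=x, a+1=b, s+6=y, h+1=i.

dxbyi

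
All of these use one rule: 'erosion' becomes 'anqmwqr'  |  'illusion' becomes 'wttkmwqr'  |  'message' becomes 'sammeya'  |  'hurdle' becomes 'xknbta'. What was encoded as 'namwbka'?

residue

e(4)→a(0) and r(17)→n(13) fit y≡25x+4 (mod 26); the inverse of 25 mod 26 is 25. Treating letters as 0–25, the rule is x ↦ 25x + 4 (mod 26).
Decoding namwbka: n(13)→25·(13−4)≡17=r; a(0)→25·(0−4)≡4=e; m(12)→25·(12−4)≡18=s; w(22)→25·(22−4)≡8=i; b(1)→25·(1−4)≡3=d; k(10)→25·(10−4)≡20=u; a(0)→25·(0−4)≡4=e (all mod 26).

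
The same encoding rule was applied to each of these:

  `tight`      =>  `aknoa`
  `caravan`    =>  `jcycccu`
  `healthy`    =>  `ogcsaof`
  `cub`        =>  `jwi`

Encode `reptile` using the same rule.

ygwaksg

The shift depends on letter class: consonant t→a is +7, but vowel i→k is +2. Two shifts are in play — +2 for a/e/i/o/u, +7 for every other letter.
For reptile: r(cons)+7=y, e(vowel)+2=g, p(cons)+7=w, t(cons)+7=a, i(vowel)+2=k, l(cons)+7=s, e(vowel)+2=g.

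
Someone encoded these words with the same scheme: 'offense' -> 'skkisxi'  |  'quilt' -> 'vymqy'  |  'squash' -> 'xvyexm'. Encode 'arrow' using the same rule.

The shift depends on letter class: consonant f→k is +5, but vowel o→s is +4. The rule splits by letter class: vowels +4, consonants +5.
On arrow: a(vowel)+4=e, r(cons)+5=w, r(cons)+5=w, o(vowel)+4=s, w(cons)+5=b.

ewwsb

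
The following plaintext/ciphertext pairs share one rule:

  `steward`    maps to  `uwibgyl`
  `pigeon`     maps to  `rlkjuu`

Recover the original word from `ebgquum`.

cyclone

Each letter shifts forward by (position + 2), i.e. 2, 3, 4, … — the shift grows by one for each successive letter.
Reversing it on ebgquum: e−2=c, b−3=y, g−4=c, q−5=l, u−6=o, u−7=n, m−8=e.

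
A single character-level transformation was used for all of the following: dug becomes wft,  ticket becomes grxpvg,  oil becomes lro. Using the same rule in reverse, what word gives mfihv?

nurse

Each pair mirrors across the alphabet (d↔w, u↔f, g↔t): positions sum to 25. This is the alphabet-reversal cipher (Atbash): a becomes z, b becomes y, etc.
Decoding mfihv: m↔n, f↔u, i↔r, h↔s, v↔e.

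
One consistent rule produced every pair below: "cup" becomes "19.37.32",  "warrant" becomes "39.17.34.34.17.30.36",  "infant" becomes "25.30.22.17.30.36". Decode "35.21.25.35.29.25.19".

c is letter #3 and maps to 19: an offset of 16. The number is (letter's place in the alphabet, a=1) + 16.
Decoding 35.21.25.35.29.25.19: 35→(35−16)÷1=19=s, 21→(21−16)÷1=5=e, 25→(25−16)÷1=9=i, 35→(35−16)÷1=19=s, 29→(29−16)÷1=13=m, 25→(25−16)÷1=9=i, 19→(19−16)÷1=3=c.

seismic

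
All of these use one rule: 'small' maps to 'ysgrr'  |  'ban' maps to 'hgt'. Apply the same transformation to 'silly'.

Each letter is shifted forward by 6 in the alphabet (a Caesar shift of +6).
For silly: s+6=y, i+6=o, l+6=r, l+6=r, y+6=e.

yorre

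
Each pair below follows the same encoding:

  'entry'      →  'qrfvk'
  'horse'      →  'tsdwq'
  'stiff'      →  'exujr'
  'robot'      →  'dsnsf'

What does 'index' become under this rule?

Shifts by position in entry: pos 0: e→q (+12), pos 1: n→r (+4), pos 2: t→f (+12), pos 3: r→v (+4) — repeating every 2. A repeating key of period 2 is used — shifts +12, +4 over and over.
For index: i+12=u, n+4=r, d+12=p, e+4=i, x+12=j.

urpij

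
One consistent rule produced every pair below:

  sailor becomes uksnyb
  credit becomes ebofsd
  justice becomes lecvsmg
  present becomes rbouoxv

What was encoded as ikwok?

The shifts repeat in a cycle of length 3: positions 0,1,… shift by +2, +10, +10, then the pattern repeats.
Undoing it on ikwok: i−2=g, k−10=a, w−10=m, o−2=m, k−10=a.

gamma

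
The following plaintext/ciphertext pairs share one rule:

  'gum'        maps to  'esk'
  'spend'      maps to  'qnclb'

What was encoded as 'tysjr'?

vault

Compare letters: g→e is +24, u→s is +24, m→k is +24 — a constant shift. Every letter moves 24 places later in the alphabet, wrapping around z→a.
Reversing it on tysjr: t−24=v, y−24=a, s−24=u, j−24=l, r−24=t.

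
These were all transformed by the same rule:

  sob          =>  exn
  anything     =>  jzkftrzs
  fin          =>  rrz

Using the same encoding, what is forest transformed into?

Two shifts are in play — +9 for a/e/i/o/u, +12 for every other letter.
Applying it to forest: f(cons)+12=r, o(vowel)+9=x, r(cons)+12=d, e(vowel)+9=n, s(cons)+12=e, t(cons)+12=f.

rxdnef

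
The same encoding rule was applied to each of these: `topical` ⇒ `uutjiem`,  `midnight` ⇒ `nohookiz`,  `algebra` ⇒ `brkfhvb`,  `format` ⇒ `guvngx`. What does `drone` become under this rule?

Shifts by position in topical: pos 0: t→u (+1), pos 1: o→u (+6), pos 2: p→t (+4), pos 3: i→j (+1), pos 4: c→i (+6), pos 5: a→e (+4) — repeating every 3. The shifts repeat in a cycle of length 3: positions 0,1,… shift by +1, +6, +4, then the pattern repeats.
On drone: d+1=e, r+6=x, o+4=s, n+1=o, e+6=k.

exsok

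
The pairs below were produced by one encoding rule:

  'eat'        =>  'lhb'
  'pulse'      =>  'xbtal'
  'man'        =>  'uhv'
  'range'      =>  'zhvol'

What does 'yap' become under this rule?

The shift depends on letter class: consonant t→b is +8, but vowel e→l is +7. The rule splits by letter class: vowels +7, consonants +8.
Applying it to yap: y(cons)+8=g, a(vowel)+7=h, p(cons)+8=x.

ghx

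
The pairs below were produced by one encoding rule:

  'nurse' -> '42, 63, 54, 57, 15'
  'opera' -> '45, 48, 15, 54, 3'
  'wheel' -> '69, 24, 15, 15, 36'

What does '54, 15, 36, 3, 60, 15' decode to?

n(#14)→42 and u(#21)→63: differences scale by 3, so n = 3·pos + 0. Each letter becomes 3×(its alphabet position, a=1..z=26).
Undoing it on 54, 15, 36, 3, 60, 15: 54→(54−0)÷3=18=r, 15→(15−0)÷3=5=e, 36→(36−0)÷3=12=l, 3→(3−0)÷3=1=a, 60→(60−0)÷3=20=t, 15→(15−0)÷3=5=e.

relate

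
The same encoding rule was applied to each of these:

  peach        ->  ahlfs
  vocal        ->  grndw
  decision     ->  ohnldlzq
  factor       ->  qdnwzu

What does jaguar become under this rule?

Shifts by position in peach: pos 0: p→a (+11), pos 1: e→h (+3), pos 2: a→l (+11), pos 3: c→f (+3) — repeating every 2. It's a Vigenère-style cipher with numeric key [11,3]: position i shifts by key[i mod 2].
On jaguar: j+11=u, a+3=d, g+11=r, u+3=x, a+11=l, r+3=u.

udrxlu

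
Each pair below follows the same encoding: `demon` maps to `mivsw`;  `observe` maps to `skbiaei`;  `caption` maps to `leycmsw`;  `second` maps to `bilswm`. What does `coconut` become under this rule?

The shift depends on letter class: consonant d→m is +9, but vowel e→i is +4. Vowels shift forward by 4 and consonants shift forward by 9.
Applying it to coconut: c(cons)+9=l, o(vowel)+4=s, c(cons)+9=l, o(vowel)+4=s, n(cons)+9=w, u(vowel)+4=y, t(cons)+9=c.

lslswyc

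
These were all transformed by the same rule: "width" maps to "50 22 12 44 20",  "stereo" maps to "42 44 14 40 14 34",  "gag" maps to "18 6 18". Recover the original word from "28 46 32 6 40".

lunar

w(#23)→50 and i(#9)→22: differences scale by 2, so n = 2·pos + 4. Each letter becomes 2×(its alphabet position, a=1..z=26) + 4.
Undoing it on 28 46 32 6 40: 28→(28−4)÷2=12=l, 46→(46−4)÷2=21=u, 32→(32−4)÷2=14=n, 6→(6−4)÷2=1=a, 40→(40−4)÷2=18=r.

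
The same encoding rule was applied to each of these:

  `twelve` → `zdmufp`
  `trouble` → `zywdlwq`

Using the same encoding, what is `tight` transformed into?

zpoqd

In twelve: t→z is +6, w→d is +7, e→m is +8, l→u is +9 — the shift increases by 1 each position. Each letter shifts forward by (position + 6), i.e. 6, 7, 8, … — the shift grows by one for each successive letter.
Applying it to tight: t+6=z, i+7=p, g+8=o, h+9=q, t+10=d.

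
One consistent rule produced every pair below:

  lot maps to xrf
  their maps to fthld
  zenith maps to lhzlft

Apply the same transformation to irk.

The shift depends on letter class: consonant l→x is +12, but vowel o→r is +3. Vowels shift forward by 3 and consonants shift forward by 12.
On irk: i(vowel)+3=l, r(cons)+12=d, k(cons)+12=w.

ldw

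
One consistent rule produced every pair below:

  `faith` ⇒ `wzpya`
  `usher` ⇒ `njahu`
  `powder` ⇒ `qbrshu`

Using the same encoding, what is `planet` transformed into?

qizmhy

Each letter's alphabet position (a=0..z=25) is mapped through 15·x+25 mod 26 — an affine cipher.
For planet: p(15)→15·15+25≡16=q; l(11)→15·11+25≡8=i; a(0)→15·0+25≡25=z; n(13)→15·13+25≡12=m; e(4)→15·4+25≡7=h; t(19)→15·19+25≡24=y (all mod 26).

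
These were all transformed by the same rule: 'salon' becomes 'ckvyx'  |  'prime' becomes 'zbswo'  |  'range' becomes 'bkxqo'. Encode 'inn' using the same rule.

sxx

Compare letters: s→c is +10, a→k is +10, l→v is +10 — a constant shift. It's a constant shift of +10 (ROT10).
On inn: i+10=s, n+10=x, n+10=x.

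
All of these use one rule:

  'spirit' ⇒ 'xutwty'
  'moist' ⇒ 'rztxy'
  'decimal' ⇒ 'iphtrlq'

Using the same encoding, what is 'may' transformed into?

The shift depends on letter class: consonant s→x is +5, but vowel i→t is +11. Two shifts are in play — +11 for a/e/i/o/u, +5 for every other letter.
On may: m(cons)+5=r, a(vowel)+11=l, y(cons)+5=d.

rld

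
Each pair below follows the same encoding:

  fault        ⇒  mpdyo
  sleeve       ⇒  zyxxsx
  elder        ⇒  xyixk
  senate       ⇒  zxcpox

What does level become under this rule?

yxsxy

f(5)→m(12) and a(0)→p(15) fit y≡15x+15 (mod 26); the inverse of 15 mod 26 is 7. Treating letters as 0–25, the rule is x ↦ 15x + 15 (mod 26).
For level: l(11)→15·11+15≡24=y; e(4)→15·4+15≡23=x; v(21)→15·21+15≡18=s; e(4)→15·4+15≡23=x; l(11)→15·11+15≡24=y (all mod 26).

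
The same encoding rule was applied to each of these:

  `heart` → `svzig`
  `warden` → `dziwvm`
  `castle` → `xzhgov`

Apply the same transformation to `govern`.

tlevim

Each pair mirrors across the alphabet (h↔s, e↔v, a↔z): positions sum to 25. Each letter is replaced by its mirror in the alphabet: a↔z, b↔y, c↔x, and so on (the Atbash cipher).
On govern: g↔t, o↔l, v↔e, e↔v, r↔i, n↔m.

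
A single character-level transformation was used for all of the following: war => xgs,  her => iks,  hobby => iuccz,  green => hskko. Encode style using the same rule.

Two shifts are in play — +6 for a/e/i/o/u, +1 for every other letter.
On style: s(cons)+1=t, t(cons)+1=u, y(cons)+1=z, l(cons)+1=m, e(vowel)+6=k.

tuzmk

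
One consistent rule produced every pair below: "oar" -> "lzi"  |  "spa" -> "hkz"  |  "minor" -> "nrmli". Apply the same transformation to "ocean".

lxvzm

Letters are reflected about the middle of the alphabet (position → 25−position): Atbash.
For ocean: o↔l, c↔x, e↔v, a↔z, n↔m.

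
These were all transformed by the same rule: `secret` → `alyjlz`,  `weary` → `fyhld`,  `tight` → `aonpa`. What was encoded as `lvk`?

Two steps: reverse the string, then apply a Caesar shift of +7.
Decoding lvk: shift back: l−7=e, v−7=o, k−7=d → eod; then reverse → doe.

doe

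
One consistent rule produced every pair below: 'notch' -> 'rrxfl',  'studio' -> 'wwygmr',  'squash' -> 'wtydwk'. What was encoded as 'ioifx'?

Shifts by position in notch: pos 0: n→r (+4), pos 1: o→r (+3), pos 2: t→x (+4), pos 3: c→f (+3) — repeating every 2. The shifts repeat in a cycle of length 2: positions 0,1,… shift by +4, +3, then the pattern repeats.
Reversing it on ioifx: i−4=e, o−3=l, i−4=e, f−3=c, x−4=t.

elect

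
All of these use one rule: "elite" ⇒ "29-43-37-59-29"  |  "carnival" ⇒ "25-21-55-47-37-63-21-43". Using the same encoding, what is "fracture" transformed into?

31-55-21-25-59-61-55-29

e(#5)→29 and l(#12)→43: differences scale by 2, so n = 2·pos + 19. Each letter becomes 2×(its alphabet position, a=1..z=26) + 19.
On fracture: f=6→31, r=18→55, a=1→21, c=3→25, t=20→59, u=21→61, r=18→55, e=5→29.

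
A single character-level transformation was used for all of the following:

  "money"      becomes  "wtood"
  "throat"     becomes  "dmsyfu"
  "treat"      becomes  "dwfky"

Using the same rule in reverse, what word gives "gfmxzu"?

Shifts by position in money: pos 0: m→w (+10), pos 1: o→t (+5), pos 2: n→o (+1), pos 3: e→o (+10), pos 4: y→d (+5) — repeating every 3. The shifts repeat in a cycle of length 3: positions 0,1,… shift by +10, +5, +1, then the pattern repeats.
Decoding gfmxzu: g−10=w, f−5=a, m−1=l, x−10=n, z−5=u, u−1=t.

walnut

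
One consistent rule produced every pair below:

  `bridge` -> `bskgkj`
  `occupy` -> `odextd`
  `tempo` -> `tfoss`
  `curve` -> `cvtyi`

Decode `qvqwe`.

In bridge: b→b is +0, r→s is +1, i→k is +2, d→g is +3 — the shift increases by 1 each position. Letter i (0-indexed) is shifted by i+0, so successive shifts are 0, 1, 2, ….
Decoding qvqwe: q−0=q, v−1=u, q−2=o, w−3=t, e−4=a.

quota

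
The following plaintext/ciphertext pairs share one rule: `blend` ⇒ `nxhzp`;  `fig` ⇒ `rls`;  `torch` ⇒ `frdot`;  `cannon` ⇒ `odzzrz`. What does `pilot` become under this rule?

The shift depends on letter class: consonant b→n is +12, but vowel e→h is +3. Vowels shift forward by 3 and consonants shift forward by 12.
On pilot: p(cons)+12=b, i(vowel)+3=l, l(cons)+12=x, o(vowel)+3=r, t(cons)+12=f.

blxrf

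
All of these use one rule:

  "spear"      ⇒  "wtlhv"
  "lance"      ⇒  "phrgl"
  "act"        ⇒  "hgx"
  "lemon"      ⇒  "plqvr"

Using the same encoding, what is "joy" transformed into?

Vowels shift forward by 7 and consonants shift forward by 4.
Applying it to joy: j(cons)+4=n, o(vowel)+7=v, y(cons)+4=c.

nvc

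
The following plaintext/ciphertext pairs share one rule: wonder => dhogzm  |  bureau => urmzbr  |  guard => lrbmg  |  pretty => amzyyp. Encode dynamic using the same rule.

gpobvxn

w(22)→d(3) and o(14)→h(7) fit y≡19x+1 (mod 26); the inverse of 19 mod 26 is 11. This is an affine cipher: with a=0,…,z=25, each position x becomes (19x+1) mod 26.
On dynamic: d(3)→19·3+1≡6=g; y(24)→19·24+1≡15=p; n(13)→19·13+1≡14=o; a(0)→19·0+1≡1=b; m(12)→19·12+1≡21=v; i(8)→19·8+1≡23=x; c(2)→19·2+1≡13=n (all mod 26).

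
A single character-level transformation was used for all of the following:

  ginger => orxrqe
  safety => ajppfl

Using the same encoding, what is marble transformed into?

In ginger: g→o is +8, i→r is +9, n→x is +10, g→r is +11 — the shift increases by 1 each position. Each letter shifts forward by (position + 8), i.e. 8, 9, 10, … — the shift grows by one for each successive letter.
On marble: m+8=u, a+9=j, r+10=b, b+11=m, l+12=x, e+13=r.

ujbmxr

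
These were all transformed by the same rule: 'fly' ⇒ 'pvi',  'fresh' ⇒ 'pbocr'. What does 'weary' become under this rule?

It's a constant shift of +10 (ROT10).
Applying it to weary: w+10=g, e+10=o, a+10=k, r+10=b, y+10=i.

gokbi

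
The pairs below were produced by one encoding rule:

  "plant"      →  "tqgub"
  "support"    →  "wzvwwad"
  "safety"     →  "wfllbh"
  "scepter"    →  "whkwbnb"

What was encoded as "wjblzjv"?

In plant: p→t is +4, l→q is +5, a→g is +6, n→u is +7 — the shift increases by 1 each position. Each letter shifts forward by (position + 4), i.e. 4, 5, 6, … — the shift grows by one for each successive letter.
Decoding wjblzjv: w−4=s, j−5=e, b−6=v, l−7=e, z−8=r, j−9=a, v−10=l.

several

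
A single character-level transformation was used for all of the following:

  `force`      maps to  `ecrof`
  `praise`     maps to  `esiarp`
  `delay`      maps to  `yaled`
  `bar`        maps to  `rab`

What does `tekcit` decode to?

The output letters match the input read backwards: force reversed is ecrof. The word is simply reversed.
Decoding tekcit: then reverse → ticket.

ticket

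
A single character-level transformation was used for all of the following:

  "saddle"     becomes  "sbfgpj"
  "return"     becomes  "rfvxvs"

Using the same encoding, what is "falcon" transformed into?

fbnfss

In saddle: s→s is +0, a→b is +1, d→f is +2, d→g is +3 — the shift increases by 1 each position. Letter i (0-indexed) is shifted by i+0, so successive shifts are 0, 1, 2, ….
Applying it to falcon: f+0=f, a+1=b, l+2=n, c+3=f, o+4=s, n+5=s.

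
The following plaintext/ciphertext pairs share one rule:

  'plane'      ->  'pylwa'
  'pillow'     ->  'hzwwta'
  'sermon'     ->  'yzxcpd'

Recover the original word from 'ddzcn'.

cross

The output letters match the input read backwards, each shifted +11: plane reversed is enalp. Two steps: reverse the string, then apply a Caesar shift of +11.
Reversing it on ddzcn: shift back: d−11=s, d−11=s, z−11=o, c−11=r, n−11=c → ssorc; then reverse → cross.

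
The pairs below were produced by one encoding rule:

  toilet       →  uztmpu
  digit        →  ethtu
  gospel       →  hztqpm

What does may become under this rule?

nlz

The rule splits by letter class: vowels +11, consonants +1.
On may: m(cons)+1=n, a(vowel)+11=l, y(cons)+1=z.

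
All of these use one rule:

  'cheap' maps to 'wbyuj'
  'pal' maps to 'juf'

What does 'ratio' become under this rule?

Compare letters: c→w is +20, h→b is +20, e→y is +20 — a constant shift. This is a Caesar cipher with shift 20.
Applying it to ratio: r+20=l, a+20=u, t+20=n, i+20=c, o+20=i.

lunci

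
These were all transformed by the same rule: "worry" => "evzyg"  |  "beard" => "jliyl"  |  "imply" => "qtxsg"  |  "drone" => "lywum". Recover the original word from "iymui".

arena

Shifts by position in worry: pos 0: w→e (+8), pos 1: o→v (+7), pos 2: r→z (+8), pos 3: r→y (+7) — repeating every 2. A repeating key of period 2 is used — shifts +8, +7 over and over.
Reversing it on iymui: i−8=a, y−7=r, m−8=e, u−7=n, i−8=a.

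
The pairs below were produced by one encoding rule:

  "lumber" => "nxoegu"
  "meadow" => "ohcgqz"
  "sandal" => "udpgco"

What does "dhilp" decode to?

A repeating key of period 2 is used — shifts +2, +3 over and over.
Undoing it on dhilp: d−2=b, h−3=e, i−2=g, l−3=i, p−2=n.

begin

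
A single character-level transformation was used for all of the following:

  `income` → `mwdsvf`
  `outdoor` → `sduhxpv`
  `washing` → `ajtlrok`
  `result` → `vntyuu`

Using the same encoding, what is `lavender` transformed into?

A repeating key of period 3 is used — shifts +4, +9, +1 over and over.
On lavender: l+4=p, a+9=j, v+1=w, e+4=i, n+9=w, d+1=e, e+4=i, r+9=a.

pjwiweia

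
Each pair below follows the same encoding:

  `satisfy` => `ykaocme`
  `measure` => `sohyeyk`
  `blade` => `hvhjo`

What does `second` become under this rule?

Shifts by position in satisfy: pos 0: s→y (+6), pos 1: a→k (+10), pos 2: t→a (+7), pos 3: i→o (+6), pos 4: s→c (+10), pos 5: f→m (+7) — repeating every 3. The shifts repeat in a cycle of length 3: positions 0,1,… shift by +6, +10, +7, then the pattern repeats.
For second: s+6=y, e+10=o, c+7=j, o+6=u, n+10=x, d+7=k.

yojuxk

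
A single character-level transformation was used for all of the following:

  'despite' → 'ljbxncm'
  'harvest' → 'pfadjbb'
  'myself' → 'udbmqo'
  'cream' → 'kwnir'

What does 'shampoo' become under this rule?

Shifts by position in despite: pos 0: d→l (+8), pos 1: e→j (+5), pos 2: s→b (+9), pos 3: p→x (+8), pos 4: i→n (+5), pos 5: t→c (+9) — repeating every 3. The shifts repeat in a cycle of length 3: positions 0,1,… shift by +8, +5, +9, then the pattern repeats.
For shampoo: s+8=a, h+5=m, a+9=j, m+8=u, p+5=u, o+9=x, o+8=w.

amjuuxw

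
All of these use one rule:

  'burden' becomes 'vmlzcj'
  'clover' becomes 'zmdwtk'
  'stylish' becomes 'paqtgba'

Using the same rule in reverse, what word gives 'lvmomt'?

The output letters match the input read backwards, each shifted +8: burden reversed is nedrub. Two steps: reverse the string, then apply a Caesar shift of +8.
Undoing it on lvmomt: shift back: l−8=d, v−8=n, m−8=e, o−8=g, m−8=e, t−8=l → dnegel; then reverse → legend.

legend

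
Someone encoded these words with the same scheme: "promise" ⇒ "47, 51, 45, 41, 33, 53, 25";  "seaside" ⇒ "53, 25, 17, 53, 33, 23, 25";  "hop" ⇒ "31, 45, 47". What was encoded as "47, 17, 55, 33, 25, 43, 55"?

With a=1..z=26, the number is 2·pos + 15.
Decoding 47, 17, 55, 33, 25, 43, 55: 47→(47−15)÷2=16=p, 17→(17−15)÷2=1=a, 55→(55−15)÷2=20=t, 33→(33−15)÷2=9=i, 25→(25−15)÷2=5=e, 43→(43−15)÷2=14=n, 55→(55−15)÷2=20=t.

patient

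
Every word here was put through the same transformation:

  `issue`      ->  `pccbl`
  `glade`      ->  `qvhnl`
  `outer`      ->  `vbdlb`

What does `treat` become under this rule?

dblhd

The shift depends on letter class: consonant s→c is +10, but vowel i→p is +7. The rule splits by letter class: vowels +7, consonants +10.
For treat: t(cons)+10=d, r(cons)+10=b, e(vowel)+7=l, a(vowel)+7=h, t(cons)+10=d.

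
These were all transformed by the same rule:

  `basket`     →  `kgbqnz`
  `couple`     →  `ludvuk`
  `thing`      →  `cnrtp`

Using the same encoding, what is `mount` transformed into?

vudtc

Shifts by position in basket: pos 0: b→k (+9), pos 1: a→g (+6), pos 2: s→b (+9), pos 3: k→q (+6) — repeating every 2. A repeating key of period 2 is used — shifts +9, +6 over and over.
Applying it to mount: m+9=v, o+6=u, u+9=d, n+6=t, t+9=c.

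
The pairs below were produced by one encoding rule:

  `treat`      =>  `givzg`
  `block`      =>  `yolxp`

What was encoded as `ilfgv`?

route

This is the alphabet-reversal cipher (Atbash): a becomes z, b becomes y, etc.
Reversing it on ilfgv: i↔r, l↔o, f↔u, g↔t, v↔e.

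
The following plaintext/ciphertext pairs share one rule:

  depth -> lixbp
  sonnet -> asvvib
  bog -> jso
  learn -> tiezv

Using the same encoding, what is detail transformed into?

The shift depends on letter class: consonant d→l is +8, but vowel e→i is +4. Two shifts are in play — +4 for a/e/i/o/u, +8 for every other letter.
On detail: d(cons)+8=l, e(vowel)+4=i, t(cons)+8=b, a(vowel)+4=e, i(vowel)+4=m, l(cons)+8=t.

libemt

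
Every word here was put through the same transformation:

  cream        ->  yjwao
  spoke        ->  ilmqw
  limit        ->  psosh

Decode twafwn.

heaven

c(2)→y(24) and r(17)→j(9) fit y≡25x+0 (mod 26); the inverse of 25 mod 26 is 25. Treating letters as 0–25, the rule is x ↦ 25x + 0 (mod 26).
Undoing it on twafwn: t(19)→25·(19−0)≡7=h; w(22)→25·(22−0)≡4=e; a(0)→25·(0−0)≡0=a; f(5)→25·(5−0)≡21=v; w(22)→25·(22−0)≡4=e; n(13)→25·(13−0)≡13=n (all mod 26).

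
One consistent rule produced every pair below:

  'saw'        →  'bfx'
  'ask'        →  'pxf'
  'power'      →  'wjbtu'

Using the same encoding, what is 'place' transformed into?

jhfqu

The output letters match the input read backwards, each shifted +5: saw reversed is was. Two steps: reverse the string, then apply a Caesar shift of +5.
For place: reverse → ecalp; then shift: e+5=j, c+5=h, a+5=f, l+5=q, p+5=u.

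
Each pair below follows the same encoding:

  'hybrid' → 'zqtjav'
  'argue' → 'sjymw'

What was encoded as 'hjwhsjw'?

This is a Caesar cipher with shift 18.
Reversing it on hjwhsjw: h−18=p, j−18=r, w−18=e, h−18=p, s−18=a, j−18=r, w−18=e.

prepare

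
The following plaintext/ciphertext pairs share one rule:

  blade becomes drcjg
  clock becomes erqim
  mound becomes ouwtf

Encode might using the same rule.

ooinv

Shifts by position in blade: pos 0: b→d (+2), pos 1: l→r (+6), pos 2: a→c (+2), pos 3: d→j (+6) — repeating every 2. It's a Vigenère-style cipher with numeric key [2,6]: position i shifts by key[i mod 2].
On might: m+2=o, i+6=o, g+2=i, h+6=n, t+2=v.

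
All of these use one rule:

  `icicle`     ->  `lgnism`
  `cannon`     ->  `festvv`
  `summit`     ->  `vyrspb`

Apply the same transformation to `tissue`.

wmxybm

In icicle: i→l is +3, c→g is +4, i→n is +5, c→i is +6 — the shift increases by 1 each position. The shift increases by 1 at each position, starting from +3: 3, 4, 5, ….
For tissue: t+3=w, i+4=m, s+5=x, s+6=y, u+7=b, e+8=m.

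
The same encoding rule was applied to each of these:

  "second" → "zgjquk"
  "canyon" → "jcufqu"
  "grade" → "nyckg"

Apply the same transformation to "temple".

agtwsg

The shift depends on letter class: consonant s→z is +7, but vowel e→g is +2. Vowels shift forward by 2 and consonants shift forward by 7.
On temple: t(cons)+7=a, e(vowel)+2=g, m(cons)+7=t, p(cons)+7=w, l(cons)+7=s, e(vowel)+2=g.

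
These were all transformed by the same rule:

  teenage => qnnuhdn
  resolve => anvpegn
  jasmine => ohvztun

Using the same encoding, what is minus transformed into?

ztulv

t(19)→q(16) and e(4)→n(13) fit y≡21x+7 (mod 26); the inverse of 21 mod 26 is 5. This is an affine cipher: with a=0,…,z=25, each position x becomes (21x+7) mod 26.
For minus: m(12)→21·12+7≡25=z; i(8)→21·8+7≡19=t; n(13)→21·13+7≡20=u; u(20)→21·20+7≡11=l; s(18)→21·18+7≡21=v (all mod 26).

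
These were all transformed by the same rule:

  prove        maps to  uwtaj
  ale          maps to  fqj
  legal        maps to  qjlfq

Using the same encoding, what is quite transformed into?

vznyj

Compare letters: p→u is +5, r→w is +5, o→t is +5 — a constant shift. Each letter is shifted forward by 5 in the alphabet (a Caesar shift of +5).
On quite: q+5=v, u+5=z, i+5=n, t+5=y, e+5=j.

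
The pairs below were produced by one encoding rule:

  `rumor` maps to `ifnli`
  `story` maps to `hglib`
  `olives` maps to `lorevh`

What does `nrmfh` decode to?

minus

Each pair mirrors across the alphabet (r↔i, u↔f, m↔n): positions sum to 25. Each letter is replaced by its mirror in the alphabet: a↔z, b↔y, c↔x, and so on (the Atbash cipher).
Undoing it on nrmfh: n↔m, r↔i, m↔n, f↔u, h↔s.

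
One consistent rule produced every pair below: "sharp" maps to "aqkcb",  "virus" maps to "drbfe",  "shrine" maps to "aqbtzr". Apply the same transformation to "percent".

xnbnqah

In sharp: s→a is +8, h→q is +9, a→k is +10, r→c is +11 — the shift increases by 1 each position. The shift increases by 1 at each position, starting from +8: 8, 9, 10, ….
On percent: p+8=x, e+9=n, r+10=b, c+11=n, e+12=q, n+13=a, t+14=h.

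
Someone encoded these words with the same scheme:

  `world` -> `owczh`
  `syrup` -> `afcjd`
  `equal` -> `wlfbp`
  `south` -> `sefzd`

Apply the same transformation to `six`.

The output letters match the input read backwards, each shifted +11: world reversed is dlrow. The word is reversed, then every letter is shifted forward by 11.
For six: reverse → xis; then shift: x+11=i, i+11=t, s+11=d.

itd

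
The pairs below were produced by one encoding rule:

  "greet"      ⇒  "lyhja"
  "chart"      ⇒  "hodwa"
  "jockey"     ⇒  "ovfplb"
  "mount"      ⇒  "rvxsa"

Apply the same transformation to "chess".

hohxz

Shifts by position in greet: pos 0: g→l (+5), pos 1: r→y (+7), pos 2: e→h (+3), pos 3: e→j (+5), pos 4: t→a (+7) — repeating every 3. The shifts repeat in a cycle of length 3: positions 0,1,… shift by +5, +7, +3, then the pattern repeats.
On chess: c+5=h, h+7=o, e+3=h, s+5=x, s+7=z.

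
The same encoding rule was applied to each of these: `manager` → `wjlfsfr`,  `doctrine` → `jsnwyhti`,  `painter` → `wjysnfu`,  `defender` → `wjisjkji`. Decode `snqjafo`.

javelin

The output letters match the input read backwards, each shifted +5: manager reversed is reganam. Read the word backwards and shift each letter +5.
Undoing it on snqjafo: shift back: s−5=n, n−5=i, q−5=l, j−5=e, a−5=v, f−5=a, o−5=j → nilevaj; then reverse → javelin.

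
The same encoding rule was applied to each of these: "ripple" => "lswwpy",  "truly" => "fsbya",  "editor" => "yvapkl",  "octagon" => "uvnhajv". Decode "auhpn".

The output letters match the input read backwards, each shifted +7: ripple reversed is elppir. Two steps: reverse the string, then apply a Caesar shift of +7.
Reversing it on auhpn: shift back: a−7=t, u−7=n, h−7=a, p−7=i, n−7=g → tnaig; then reverse → giant.

giant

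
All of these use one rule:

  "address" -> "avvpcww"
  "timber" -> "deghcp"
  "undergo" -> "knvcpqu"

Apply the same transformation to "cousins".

oukwenw

Each letter's alphabet position (a=0..z=25) is mapped through 7·x+0 mod 26 — an affine cipher.
Applying it to cousins: c(2)→7·2+0≡14=o; o(14)→7·14+0≡20=u; u(20)→7·20+0≡10=k; s(18)→7·18+0≡22=w; i(8)→7·8+0≡4=e; n(13)→7·13+0≡13=n; s(18)→7·18+0≡22=w (all mod 26).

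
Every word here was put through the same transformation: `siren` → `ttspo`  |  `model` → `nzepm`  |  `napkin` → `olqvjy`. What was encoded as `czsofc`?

It's a Vigenère-style cipher with numeric key [1,11]: position i shifts by key[i mod 2].
Undoing it on czsofc: c−1=b, z−11=o, s−1=r, o−11=d, f−1=e, c−11=r.

border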